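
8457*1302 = 11011014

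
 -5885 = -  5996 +111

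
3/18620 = 3/18620= 0.00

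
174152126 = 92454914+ 81697212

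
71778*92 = 6603576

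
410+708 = 1118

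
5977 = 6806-829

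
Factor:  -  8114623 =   -  11^2*199^1*337^1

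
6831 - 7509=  - 678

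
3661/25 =3661/25 =146.44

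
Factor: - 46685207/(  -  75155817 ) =3^( - 1)*11^( - 1)*101^(-1)*1823^1 * 22549^(  -  1) * 25609^1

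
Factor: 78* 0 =0 = 0^1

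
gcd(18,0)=18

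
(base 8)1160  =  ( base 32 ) JG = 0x270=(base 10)624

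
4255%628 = 487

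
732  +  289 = 1021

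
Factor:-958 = -2^1* 479^1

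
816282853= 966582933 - 150300080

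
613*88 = 53944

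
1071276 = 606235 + 465041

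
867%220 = 207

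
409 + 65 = 474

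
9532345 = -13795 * (  -  691) 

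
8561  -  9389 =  - 828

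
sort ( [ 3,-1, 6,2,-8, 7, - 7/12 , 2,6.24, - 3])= [ - 8,-3,-1, - 7/12, 2,2, 3, 6, 6.24, 7]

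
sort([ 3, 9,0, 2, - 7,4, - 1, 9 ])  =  [ - 7, - 1, 0,2, 3, 4, 9, 9] 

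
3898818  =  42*92829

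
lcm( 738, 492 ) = 1476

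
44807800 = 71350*628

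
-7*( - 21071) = 147497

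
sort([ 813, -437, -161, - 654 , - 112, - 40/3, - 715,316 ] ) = [ - 715, - 654, - 437, - 161, - 112, - 40/3, 316, 813] 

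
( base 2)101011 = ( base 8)53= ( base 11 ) 3a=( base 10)43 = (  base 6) 111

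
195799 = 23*8513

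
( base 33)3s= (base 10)127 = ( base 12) a7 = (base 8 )177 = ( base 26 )4n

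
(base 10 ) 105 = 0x69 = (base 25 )45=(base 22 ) 4h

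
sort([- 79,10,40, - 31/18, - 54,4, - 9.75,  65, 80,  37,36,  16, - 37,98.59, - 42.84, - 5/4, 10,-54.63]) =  [ - 79, - 54.63, - 54, - 42.84, - 37, - 9.75, - 31/18, - 5/4 , 4,10,10,16,36,37,40,65,80,98.59 ] 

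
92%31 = 30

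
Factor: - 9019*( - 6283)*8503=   11^1*29^1 * 61^1 * 103^1*311^1*773^1 = 481834203631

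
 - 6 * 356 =- 2136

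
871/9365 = 871/9365  =  0.09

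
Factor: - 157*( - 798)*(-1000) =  - 2^4*3^1*5^3*7^1*19^1* 157^1 = - 125286000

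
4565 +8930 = 13495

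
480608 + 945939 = 1426547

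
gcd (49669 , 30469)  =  1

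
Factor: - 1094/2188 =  - 2^(  -  1) = -1/2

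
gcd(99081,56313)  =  9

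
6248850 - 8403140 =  - 2154290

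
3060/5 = 612 = 612.00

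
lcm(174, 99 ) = 5742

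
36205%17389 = 1427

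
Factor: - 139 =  - 139^1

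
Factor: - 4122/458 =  - 3^2 = - 9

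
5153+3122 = 8275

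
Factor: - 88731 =  -  3^2*9859^1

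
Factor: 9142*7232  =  66114944 = 2^7*7^1*113^1*653^1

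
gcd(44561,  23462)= 1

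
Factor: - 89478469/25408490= -2^( - 1) * 5^( - 1)* 37^1*53^1*103^1*443^1 * 2540849^( - 1 ) 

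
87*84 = 7308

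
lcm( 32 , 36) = 288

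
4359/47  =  4359/47 = 92.74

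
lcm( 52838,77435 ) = 4491230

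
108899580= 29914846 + 78984734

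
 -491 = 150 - 641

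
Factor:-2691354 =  - 2^1*3^1 * 617^1*727^1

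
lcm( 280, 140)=280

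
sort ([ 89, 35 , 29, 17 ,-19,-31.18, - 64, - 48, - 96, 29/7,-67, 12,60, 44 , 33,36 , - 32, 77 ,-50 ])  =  [ - 96, - 67, - 64,  -  50, - 48 , - 32 , -31.18 , - 19, 29/7,12,17, 29, 33, 35, 36, 44, 60,77,89]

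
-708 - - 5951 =5243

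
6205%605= 155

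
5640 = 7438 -1798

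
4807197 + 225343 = 5032540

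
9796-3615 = 6181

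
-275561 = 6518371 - 6793932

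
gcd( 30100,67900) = 700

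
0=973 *0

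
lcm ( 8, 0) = 0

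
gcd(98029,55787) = 1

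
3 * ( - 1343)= - 4029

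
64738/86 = 752 + 33/43 = 752.77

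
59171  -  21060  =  38111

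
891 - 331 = 560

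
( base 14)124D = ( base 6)22501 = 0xc85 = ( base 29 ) 3NF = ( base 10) 3205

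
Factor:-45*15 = -3^3*5^2= - 675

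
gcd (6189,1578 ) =3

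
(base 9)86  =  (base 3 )2220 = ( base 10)78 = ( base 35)28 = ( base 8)116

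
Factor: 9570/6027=3190/2009 = 2^1 * 5^1*7^( - 2)*11^1*29^1*41^ ( - 1)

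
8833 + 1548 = 10381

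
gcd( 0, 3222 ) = 3222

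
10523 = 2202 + 8321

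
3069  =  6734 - 3665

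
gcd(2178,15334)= 22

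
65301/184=354  +  165/184 = 354.90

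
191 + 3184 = 3375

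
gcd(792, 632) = 8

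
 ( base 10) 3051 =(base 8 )5753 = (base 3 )11012000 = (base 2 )101111101011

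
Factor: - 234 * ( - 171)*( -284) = -11363976 = - 2^3*3^4*13^1*19^1*71^1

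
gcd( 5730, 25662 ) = 6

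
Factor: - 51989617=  - 89^1*584153^1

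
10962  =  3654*3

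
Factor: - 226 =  - 2^1*113^1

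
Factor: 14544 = 2^4*3^2 * 101^1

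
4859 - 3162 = 1697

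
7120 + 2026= 9146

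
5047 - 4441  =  606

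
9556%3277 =3002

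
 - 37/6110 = - 1  +  6073/6110 = - 0.01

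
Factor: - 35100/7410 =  - 90/19 = - 2^1*3^2 * 5^1*19^(  -  1)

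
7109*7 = 49763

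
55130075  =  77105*715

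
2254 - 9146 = -6892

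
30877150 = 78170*395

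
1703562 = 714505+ 989057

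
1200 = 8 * 150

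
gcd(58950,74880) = 90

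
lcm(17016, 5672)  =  17016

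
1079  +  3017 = 4096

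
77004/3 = 25668 = 25668.00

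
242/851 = 242/851 = 0.28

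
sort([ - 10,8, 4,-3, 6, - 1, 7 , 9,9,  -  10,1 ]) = [ -10, - 10, - 3 , -1 , 1,4,6 , 7,8,9 , 9 ]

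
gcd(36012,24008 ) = 12004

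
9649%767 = 445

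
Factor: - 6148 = - 2^2*29^1*53^1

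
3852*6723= 25896996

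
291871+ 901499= 1193370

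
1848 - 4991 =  - 3143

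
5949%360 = 189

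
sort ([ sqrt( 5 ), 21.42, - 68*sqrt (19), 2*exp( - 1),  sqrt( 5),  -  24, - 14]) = [ - 68*sqrt(19 ),- 24,  -  14, 2*exp( - 1 ),sqrt( 5 ),sqrt( 5 ),21.42]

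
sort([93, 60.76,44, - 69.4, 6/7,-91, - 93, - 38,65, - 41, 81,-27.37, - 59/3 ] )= [ - 93, -91,  -  69.4,-41, - 38, - 27.37, - 59/3,6/7, 44,60.76,65,81, 93 ]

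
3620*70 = 253400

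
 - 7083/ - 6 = 2361/2=1180.50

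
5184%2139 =906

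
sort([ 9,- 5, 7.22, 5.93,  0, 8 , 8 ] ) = [ - 5, 0,5.93, 7.22,8,8, 9 ]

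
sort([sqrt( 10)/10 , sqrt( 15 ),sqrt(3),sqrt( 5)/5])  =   [ sqrt(10 ) /10, sqrt( 5 )/5,sqrt( 3),sqrt( 15) ] 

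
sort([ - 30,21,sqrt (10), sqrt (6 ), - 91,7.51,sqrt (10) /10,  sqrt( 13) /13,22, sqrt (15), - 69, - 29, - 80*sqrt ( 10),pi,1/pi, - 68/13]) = [  -  80*sqrt( 10 ), - 91, - 69, - 30, - 29, - 68/13,sqrt( 13)/13,sqrt(10)/10,  1/pi, sqrt (6),pi, sqrt(10),sqrt( 15), 7.51,21,  22]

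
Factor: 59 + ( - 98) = -3^1*13^1 = - 39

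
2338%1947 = 391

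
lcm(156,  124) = 4836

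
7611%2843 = 1925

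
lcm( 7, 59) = 413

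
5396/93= 58 +2/93 = 58.02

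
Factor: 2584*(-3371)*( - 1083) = 2^3 *3^1 * 17^1*19^3*3371^1 =9433649112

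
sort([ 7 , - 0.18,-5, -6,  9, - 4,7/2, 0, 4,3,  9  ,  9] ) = [ - 6, - 5,  -  4, - 0.18, 0,3,7/2,4, 7, 9, 9,9 ] 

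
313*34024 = 10649512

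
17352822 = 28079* 618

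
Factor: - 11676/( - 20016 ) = 2^( - 2 )*3^ ( - 1 )*7^1 = 7/12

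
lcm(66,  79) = 5214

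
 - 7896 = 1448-9344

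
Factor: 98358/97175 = 2^1*3^1*5^( - 2)*23^( - 1)*97^1 = 582/575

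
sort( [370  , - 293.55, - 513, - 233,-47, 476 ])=[-513, - 293.55, - 233, - 47, 370,  476]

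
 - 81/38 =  - 3  +  33/38 = -2.13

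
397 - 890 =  - 493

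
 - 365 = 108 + - 473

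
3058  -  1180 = 1878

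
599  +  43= 642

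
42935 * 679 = 29152865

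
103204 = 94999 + 8205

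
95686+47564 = 143250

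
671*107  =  71797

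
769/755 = 769/755 = 1.02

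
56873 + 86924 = 143797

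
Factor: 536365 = 5^1*107273^1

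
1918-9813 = -7895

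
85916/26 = 3304 + 6/13 = 3304.46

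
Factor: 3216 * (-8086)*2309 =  - 2^5*3^1*13^1*67^1*311^1*2309^1 = -  60044565984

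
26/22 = 13/11=1.18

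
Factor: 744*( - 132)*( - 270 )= 2^6 * 3^5*5^1 * 11^1*31^1= 26516160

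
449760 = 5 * 89952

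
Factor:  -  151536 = - 2^4 *3^1* 7^1*11^1*41^1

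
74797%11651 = 4891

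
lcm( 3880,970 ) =3880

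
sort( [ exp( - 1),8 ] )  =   [exp( - 1),  8]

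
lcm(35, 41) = 1435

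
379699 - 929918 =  - 550219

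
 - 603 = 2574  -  3177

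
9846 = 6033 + 3813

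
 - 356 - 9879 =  - 10235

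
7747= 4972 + 2775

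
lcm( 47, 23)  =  1081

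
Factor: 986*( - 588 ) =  - 579768 = - 2^3 * 3^1*7^2 * 17^1*29^1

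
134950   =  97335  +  37615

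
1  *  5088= 5088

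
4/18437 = 4/18437= 0.00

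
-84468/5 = - 84468/5 = - 16893.60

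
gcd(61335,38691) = 9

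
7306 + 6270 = 13576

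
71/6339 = 71/6339 =0.01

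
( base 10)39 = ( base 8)47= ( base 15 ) 29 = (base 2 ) 100111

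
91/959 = 13/137 = 0.09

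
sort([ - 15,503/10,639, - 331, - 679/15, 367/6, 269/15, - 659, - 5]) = [ - 659,-331,  -  679/15, - 15, - 5, 269/15, 503/10,367/6, 639]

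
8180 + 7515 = 15695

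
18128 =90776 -72648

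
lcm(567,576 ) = 36288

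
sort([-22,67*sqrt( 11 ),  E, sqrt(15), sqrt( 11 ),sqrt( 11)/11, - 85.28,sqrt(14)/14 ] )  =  [ - 85.28, - 22, sqrt( 14) /14, sqrt( 11)/11, E  ,  sqrt( 11),sqrt( 15 ), 67*sqrt( 11) ] 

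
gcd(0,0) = 0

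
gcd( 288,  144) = 144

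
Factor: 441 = 3^2 * 7^2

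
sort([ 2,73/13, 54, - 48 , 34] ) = [ - 48,  2,73/13, 34, 54 ] 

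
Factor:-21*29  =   - 3^1*7^1 * 29^1  =  - 609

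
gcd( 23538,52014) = 6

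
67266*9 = 605394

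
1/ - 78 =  - 1/78=- 0.01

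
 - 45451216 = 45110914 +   -  90562130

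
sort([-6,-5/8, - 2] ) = [  -  6, - 2 ,- 5/8]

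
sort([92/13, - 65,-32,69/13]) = [ - 65, - 32, 69/13,92/13]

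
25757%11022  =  3713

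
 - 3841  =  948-4789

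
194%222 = 194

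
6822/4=3411/2 = 1705.50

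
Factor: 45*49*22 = 48510 = 2^1*3^2*5^1*7^2*11^1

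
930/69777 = 310/23259 = 0.01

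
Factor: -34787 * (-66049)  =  2297646563 = 43^1*257^2*809^1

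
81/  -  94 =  - 81/94 = -  0.86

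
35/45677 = 35/45677 = 0.00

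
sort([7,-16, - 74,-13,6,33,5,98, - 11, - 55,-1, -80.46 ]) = [ - 80.46, - 74, - 55,- 16,  -  13, - 11, - 1,5,6, 7, 33,98]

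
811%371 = 69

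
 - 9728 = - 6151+-3577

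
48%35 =13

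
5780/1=5780  =  5780.00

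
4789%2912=1877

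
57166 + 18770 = 75936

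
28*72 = 2016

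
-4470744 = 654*( - 6836)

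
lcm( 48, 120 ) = 240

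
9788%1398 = 2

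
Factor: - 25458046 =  - 2^1 *233^1*54631^1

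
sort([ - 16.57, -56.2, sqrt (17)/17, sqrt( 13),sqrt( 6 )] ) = [ - 56.2,-16.57,sqrt(17 )/17, sqrt (6), sqrt(13 ) ]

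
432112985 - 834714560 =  - 402601575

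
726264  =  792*917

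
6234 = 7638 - 1404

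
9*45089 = 405801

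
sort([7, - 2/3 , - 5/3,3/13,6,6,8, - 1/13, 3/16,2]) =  [-5/3, - 2/3, - 1/13, 3/16, 3/13, 2,  6,6, 7,8 ]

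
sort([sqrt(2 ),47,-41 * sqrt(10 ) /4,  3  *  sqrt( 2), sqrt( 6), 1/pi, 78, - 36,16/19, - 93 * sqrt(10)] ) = [-93 * sqrt(10) ,-36,-41*sqrt(10) /4, 1/pi, 16/19, sqrt(2), sqrt(6 ), 3*sqrt( 2), 47, 78 ]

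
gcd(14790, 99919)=1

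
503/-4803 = - 503/4803 = - 0.10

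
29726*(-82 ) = - 2437532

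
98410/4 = 24602 + 1/2 = 24602.50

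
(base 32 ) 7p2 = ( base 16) 1f22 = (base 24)dk2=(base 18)16ae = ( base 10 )7970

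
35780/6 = 5963+1/3 = 5963.33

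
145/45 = 29/9=3.22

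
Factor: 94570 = 2^1*5^1* 7^2*193^1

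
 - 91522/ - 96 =45761/48 = 953.35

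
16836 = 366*46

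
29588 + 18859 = 48447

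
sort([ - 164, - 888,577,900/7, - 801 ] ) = [ - 888, - 801, - 164, 900/7, 577] 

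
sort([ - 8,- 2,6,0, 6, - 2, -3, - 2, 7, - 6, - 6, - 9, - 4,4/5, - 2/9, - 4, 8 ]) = [  -  9, - 8, - 6,-6  , - 4, - 4, - 3, -2,  -  2,- 2, - 2/9  ,  0, 4/5,6,6,7, 8]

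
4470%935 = 730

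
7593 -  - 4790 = 12383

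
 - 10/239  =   - 1+229/239= -  0.04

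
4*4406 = 17624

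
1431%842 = 589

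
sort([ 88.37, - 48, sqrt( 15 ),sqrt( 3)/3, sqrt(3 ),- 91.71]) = [ - 91.71,-48, sqrt( 3)/3, sqrt(3 ), sqrt(15), 88.37] 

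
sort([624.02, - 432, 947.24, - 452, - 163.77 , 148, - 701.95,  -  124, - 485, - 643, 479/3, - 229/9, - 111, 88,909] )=[ - 701.95, - 643, -485, - 452, -432, - 163.77, - 124, - 111, - 229/9, 88, 148,479/3,624.02, 909, 947.24 ] 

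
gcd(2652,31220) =4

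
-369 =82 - 451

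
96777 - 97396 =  - 619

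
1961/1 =1961 = 1961.00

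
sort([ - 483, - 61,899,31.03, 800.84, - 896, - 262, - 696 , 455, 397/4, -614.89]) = [ - 896,-696,-614.89, - 483, - 262,  -  61, 31.03, 397/4,455,  800.84,899]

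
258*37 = 9546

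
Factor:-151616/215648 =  - 206/293 = - 2^1*103^1*293^ ( - 1) 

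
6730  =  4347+2383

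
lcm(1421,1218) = 8526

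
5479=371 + 5108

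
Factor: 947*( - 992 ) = - 939424 = -2^5*31^1*947^1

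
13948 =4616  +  9332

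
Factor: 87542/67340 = 2^(  -  1)*5^ ( - 1)*13^1 =13/10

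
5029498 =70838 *71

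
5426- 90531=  - 85105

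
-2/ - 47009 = 2/47009 = 0.00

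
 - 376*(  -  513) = 192888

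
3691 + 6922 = 10613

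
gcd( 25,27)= 1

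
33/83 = 33/83 = 0.40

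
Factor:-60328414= -2^1 * 719^1*41953^1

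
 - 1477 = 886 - 2363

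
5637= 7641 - 2004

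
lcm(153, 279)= 4743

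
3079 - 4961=  -  1882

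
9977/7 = 1425 +2/7 = 1425.29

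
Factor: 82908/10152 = 2^(  -  1)*3^( - 1) * 7^2  =  49/6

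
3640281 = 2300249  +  1340032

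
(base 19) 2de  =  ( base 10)983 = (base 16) 3d7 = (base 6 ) 4315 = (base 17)36e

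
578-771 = -193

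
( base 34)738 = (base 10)8202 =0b10000000001010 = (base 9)12223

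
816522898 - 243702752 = 572820146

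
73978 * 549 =40613922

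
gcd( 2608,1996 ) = 4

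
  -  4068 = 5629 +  - 9697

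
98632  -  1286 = 97346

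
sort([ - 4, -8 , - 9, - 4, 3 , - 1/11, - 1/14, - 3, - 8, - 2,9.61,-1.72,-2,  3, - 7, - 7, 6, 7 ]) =[ - 9,-8, - 8, - 7, - 7, - 4,-4, - 3, -2, - 2 , - 1.72, - 1/11, - 1/14,3, 3,6, 7,9.61]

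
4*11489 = 45956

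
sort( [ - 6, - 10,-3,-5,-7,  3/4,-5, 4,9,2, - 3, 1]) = [ - 10 ,  -  7, - 6,-5, - 5, - 3,-3,  3/4,  1,  2,  4 , 9]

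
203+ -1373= - 1170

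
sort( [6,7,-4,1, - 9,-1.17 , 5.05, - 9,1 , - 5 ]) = [ - 9, - 9,-5,-4,- 1.17, 1, 1,5.05 , 6, 7 ] 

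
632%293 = 46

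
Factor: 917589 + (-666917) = 250672 = 2^4*15667^1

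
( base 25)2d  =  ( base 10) 63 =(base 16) 3f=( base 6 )143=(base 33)1U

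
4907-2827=2080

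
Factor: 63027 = 3^2* 47^1*149^1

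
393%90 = 33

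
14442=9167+5275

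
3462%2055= 1407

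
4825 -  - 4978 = 9803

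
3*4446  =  13338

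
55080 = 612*90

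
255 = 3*85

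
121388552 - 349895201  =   - 228506649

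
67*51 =3417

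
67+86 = 153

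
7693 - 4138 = 3555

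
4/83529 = 4/83529 =0.00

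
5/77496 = 5/77496 =0.00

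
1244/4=311 = 311.00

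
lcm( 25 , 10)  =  50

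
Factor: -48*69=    - 3312 = - 2^4 *3^2*23^1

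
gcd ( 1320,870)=30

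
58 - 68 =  - 10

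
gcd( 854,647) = 1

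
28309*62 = 1755158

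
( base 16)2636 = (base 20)1492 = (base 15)2d72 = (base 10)9782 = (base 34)8fo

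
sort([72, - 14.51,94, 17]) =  [ - 14.51,17 , 72, 94] 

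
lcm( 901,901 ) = 901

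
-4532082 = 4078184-8610266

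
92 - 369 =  - 277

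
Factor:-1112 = -2^3 * 139^1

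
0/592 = 0 = 0.00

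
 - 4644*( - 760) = 3529440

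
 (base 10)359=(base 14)1B9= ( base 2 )101100111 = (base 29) cb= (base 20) hj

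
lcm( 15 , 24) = 120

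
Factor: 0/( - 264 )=0 = 0^1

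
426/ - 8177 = -1 + 7751/8177   =  - 0.05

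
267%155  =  112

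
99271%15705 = 5041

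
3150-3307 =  - 157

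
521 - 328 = 193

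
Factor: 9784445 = 5^1 * 11^1*41^1*4339^1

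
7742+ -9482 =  - 1740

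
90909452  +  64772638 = 155682090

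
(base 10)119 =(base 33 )3k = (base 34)3h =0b1110111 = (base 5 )434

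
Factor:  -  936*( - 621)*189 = 109857384  =  2^3*3^8*7^1*13^1*23^1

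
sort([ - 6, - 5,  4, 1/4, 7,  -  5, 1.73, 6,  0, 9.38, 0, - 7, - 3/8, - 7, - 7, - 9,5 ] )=[ - 9, - 7, - 7, - 7, - 6, - 5,  -  5, - 3/8, 0,0 , 1/4,1.73, 4,5, 6, 7,9.38]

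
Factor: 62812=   2^2*41^1  *  383^1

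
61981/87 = 61981/87 =712.43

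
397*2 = 794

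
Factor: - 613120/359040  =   - 958/561 = -2^1*3^(-1) * 11^(-1)*17^ (-1 )*479^1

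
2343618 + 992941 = 3336559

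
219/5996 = 219/5996 = 0.04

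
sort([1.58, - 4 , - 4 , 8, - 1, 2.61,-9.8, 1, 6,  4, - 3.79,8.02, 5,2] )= [ - 9.8,  -  4,  -  4  , - 3.79, - 1,1, 1.58,2,2.61, 4, 5, 6, 8, 8.02] 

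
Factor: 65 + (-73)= - 8 = - 2^3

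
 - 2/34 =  - 1/17= - 0.06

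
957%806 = 151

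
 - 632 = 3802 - 4434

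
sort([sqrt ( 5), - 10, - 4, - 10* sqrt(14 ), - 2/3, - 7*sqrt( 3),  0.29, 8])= [ - 10*sqrt(14) ,-7 *sqrt( 3),-10, - 4, - 2/3, 0.29, sqrt( 5 ),8] 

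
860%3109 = 860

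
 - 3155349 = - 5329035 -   -  2173686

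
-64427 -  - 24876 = -39551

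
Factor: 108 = 2^2*3^3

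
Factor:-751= - 751^1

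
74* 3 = 222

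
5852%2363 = 1126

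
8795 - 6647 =2148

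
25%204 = 25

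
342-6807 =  - 6465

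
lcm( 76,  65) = 4940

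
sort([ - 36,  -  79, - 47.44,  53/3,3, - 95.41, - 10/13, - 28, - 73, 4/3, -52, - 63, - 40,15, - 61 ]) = [ - 95.41,  -  79, - 73, - 63 ,-61, - 52,-47.44, - 40, - 36, - 28, - 10/13, 4/3,3,15,53/3 ]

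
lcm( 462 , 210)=2310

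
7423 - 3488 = 3935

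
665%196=77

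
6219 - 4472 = 1747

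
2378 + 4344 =6722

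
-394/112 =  - 197/56 = - 3.52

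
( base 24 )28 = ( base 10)56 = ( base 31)1p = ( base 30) 1Q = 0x38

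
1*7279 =7279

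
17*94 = 1598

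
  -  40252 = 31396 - 71648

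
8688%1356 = 552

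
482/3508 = 241/1754= 0.14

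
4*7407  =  29628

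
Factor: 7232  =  2^6*113^1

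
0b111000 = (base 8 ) 70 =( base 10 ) 56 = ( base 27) 22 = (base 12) 48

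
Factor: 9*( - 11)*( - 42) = 2^1*3^3*7^1*11^1 = 4158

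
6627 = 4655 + 1972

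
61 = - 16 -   -  77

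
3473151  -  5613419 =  - 2140268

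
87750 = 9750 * 9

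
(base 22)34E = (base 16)612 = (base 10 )1554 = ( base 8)3022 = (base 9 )2116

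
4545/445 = 909/89 = 10.21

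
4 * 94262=377048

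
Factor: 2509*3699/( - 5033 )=  -  9280791/5033 = - 3^3*7^(  -  1 )*13^1*137^1*193^1*719^( - 1)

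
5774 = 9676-3902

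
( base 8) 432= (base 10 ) 282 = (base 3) 101110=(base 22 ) CI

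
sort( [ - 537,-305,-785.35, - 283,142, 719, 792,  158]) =[ - 785.35, - 537, - 305, - 283, 142, 158, 719, 792]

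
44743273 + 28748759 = 73492032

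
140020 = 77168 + 62852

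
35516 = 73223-37707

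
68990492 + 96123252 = 165113744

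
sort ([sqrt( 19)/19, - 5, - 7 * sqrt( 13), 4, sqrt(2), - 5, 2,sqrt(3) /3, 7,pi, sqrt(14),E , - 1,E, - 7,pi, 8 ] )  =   [ - 7*sqrt( 13 ),-7, - 5,-5,-1,sqrt(19 )/19, sqrt( 3)/3,sqrt(2 ),2,E, E,pi,pi,sqrt(14 ), 4,7,8]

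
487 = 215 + 272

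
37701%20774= 16927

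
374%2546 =374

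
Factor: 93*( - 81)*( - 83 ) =625239 =3^5*31^1*83^1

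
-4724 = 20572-25296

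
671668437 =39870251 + 631798186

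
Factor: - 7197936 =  - 2^4*3^1 * 17^1*8821^1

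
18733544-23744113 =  -5010569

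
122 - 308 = - 186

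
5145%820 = 225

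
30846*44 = 1357224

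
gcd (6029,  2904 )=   1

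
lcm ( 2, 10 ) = 10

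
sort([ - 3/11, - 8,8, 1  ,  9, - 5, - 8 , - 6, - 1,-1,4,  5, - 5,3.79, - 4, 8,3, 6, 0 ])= [-8,  -  8, - 6 , - 5, - 5,-4 , - 1,  -  1,-3/11,0, 1,3,3.79,4,5, 6,8,8, 9]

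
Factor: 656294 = 2^1*239^1*1373^1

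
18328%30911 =18328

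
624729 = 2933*213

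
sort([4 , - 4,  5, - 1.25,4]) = [ - 4, - 1.25, 4 , 4,  5 ] 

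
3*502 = 1506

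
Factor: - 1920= -2^7*3^1 *5^1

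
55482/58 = 27741/29  =  956.59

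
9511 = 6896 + 2615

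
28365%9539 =9287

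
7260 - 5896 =1364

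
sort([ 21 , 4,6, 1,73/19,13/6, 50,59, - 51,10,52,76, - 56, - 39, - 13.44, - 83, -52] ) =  [ - 83, - 56,  -  52,-51, -39,-13.44,  1,13/6,73/19, 4, 6, 10,21, 50,52,59,76 ]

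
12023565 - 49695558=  - 37671993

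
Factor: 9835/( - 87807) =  - 3^( - 1 )*5^1*7^1*281^1 * 29269^( - 1)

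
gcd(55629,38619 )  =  63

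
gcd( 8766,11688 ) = 2922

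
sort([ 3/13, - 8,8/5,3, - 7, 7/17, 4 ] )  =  [ - 8, - 7, 3/13, 7/17,8/5,3,  4]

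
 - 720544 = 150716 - 871260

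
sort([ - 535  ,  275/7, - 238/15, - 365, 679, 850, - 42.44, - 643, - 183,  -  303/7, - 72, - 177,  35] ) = [ - 643, - 535,-365, - 183 , - 177, - 72, - 303/7, - 42.44, - 238/15,35, 275/7, 679, 850]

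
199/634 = 199/634 = 0.31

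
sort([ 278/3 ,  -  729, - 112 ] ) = [ - 729,-112,278/3]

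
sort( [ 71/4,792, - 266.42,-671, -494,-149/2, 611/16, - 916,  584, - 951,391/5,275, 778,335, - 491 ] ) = [ - 951, - 916, - 671, - 494, - 491, - 266.42, - 149/2, 71/4, 611/16,  391/5, 275, 335,584, 778, 792 ] 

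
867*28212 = 24459804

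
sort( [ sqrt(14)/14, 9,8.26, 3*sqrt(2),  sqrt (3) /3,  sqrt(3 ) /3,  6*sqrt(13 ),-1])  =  [-1, sqrt(14)/14,sqrt( 3 ) /3 , sqrt( 3)/3,3 * sqrt( 2) , 8.26,9 , 6*sqrt (13) ]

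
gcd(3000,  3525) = 75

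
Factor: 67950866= 2^1 * 33975433^1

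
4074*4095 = 16683030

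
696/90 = 7  +  11/15 = 7.73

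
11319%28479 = 11319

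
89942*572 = 51446824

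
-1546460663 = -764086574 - 782374089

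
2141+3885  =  6026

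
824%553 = 271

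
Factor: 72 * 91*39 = 255528 = 2^3*3^3*7^1 * 13^2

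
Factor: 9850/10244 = 25/26 = 2^ (  -  1) * 5^2*  13^ ( - 1)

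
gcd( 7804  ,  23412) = 7804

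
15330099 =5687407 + 9642692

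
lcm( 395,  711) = 3555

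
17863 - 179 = 17684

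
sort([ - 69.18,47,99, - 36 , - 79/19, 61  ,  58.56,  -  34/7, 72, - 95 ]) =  [ - 95 , - 69.18, - 36 ,-34/7, - 79/19, 47,58.56 , 61,72, 99] 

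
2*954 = 1908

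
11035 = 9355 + 1680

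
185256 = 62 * 2988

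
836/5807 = 836/5807 = 0.14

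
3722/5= 744+2/5 = 744.40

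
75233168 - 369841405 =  - 294608237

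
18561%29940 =18561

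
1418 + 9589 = 11007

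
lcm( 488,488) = 488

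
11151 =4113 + 7038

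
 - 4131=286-4417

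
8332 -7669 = 663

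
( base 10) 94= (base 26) 3G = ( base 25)3j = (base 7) 163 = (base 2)1011110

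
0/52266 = 0 = 0.00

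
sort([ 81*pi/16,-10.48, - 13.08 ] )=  [ - 13.08, - 10.48,81*pi/16 ] 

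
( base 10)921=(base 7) 2454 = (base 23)1h1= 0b1110011001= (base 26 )19B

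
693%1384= 693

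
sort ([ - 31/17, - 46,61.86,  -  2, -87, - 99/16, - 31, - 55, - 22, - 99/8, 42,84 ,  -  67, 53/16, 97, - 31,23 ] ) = [ - 87, - 67, - 55, - 46 , - 31, - 31, - 22, - 99/8, - 99/16, - 2, - 31/17, 53/16, 23, 42, 61.86, 84, 97]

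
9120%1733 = 455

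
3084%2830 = 254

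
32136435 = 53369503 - 21233068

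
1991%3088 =1991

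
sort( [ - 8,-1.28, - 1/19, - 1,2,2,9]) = [-8, - 1.28, - 1, - 1/19,  2,2, 9] 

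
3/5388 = 1/1796 = 0.00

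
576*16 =9216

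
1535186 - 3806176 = -2270990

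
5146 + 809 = 5955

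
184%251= 184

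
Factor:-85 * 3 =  - 3^1 * 5^1*17^1  =  -  255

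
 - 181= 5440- 5621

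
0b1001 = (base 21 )9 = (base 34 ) 9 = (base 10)9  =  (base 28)9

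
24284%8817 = 6650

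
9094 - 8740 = 354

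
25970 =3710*7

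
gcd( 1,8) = 1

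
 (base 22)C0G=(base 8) 13300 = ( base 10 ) 5824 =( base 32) 5m0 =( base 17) 132A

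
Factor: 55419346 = 2^1*43^1*644411^1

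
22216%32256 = 22216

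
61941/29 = 2135+26/29= 2135.90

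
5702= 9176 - 3474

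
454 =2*227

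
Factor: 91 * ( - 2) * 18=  - 3276 = - 2^2*3^2*7^1*13^1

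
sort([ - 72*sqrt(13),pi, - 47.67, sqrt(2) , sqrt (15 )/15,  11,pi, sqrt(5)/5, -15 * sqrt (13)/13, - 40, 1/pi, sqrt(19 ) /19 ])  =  [ - 72  *sqrt( 13), - 47.67, - 40, - 15* sqrt ( 13)/13, sqrt ( 19)/19, sqrt(15)/15, 1/pi,sqrt(5)/5,sqrt( 2),pi, pi, 11]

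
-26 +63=37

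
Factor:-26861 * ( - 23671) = 23671^1*26861^1 = 635826731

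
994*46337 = 46058978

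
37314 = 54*691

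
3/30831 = 1/10277 = 0.00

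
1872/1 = 1872 = 1872.00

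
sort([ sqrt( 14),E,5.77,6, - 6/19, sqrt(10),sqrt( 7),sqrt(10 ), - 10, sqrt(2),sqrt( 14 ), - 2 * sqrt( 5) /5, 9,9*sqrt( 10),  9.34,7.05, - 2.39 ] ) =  [  -  10, - 2.39, - 2*sqrt(5 ) /5,-6/19, sqrt( 2 ),sqrt( 7 ), E, sqrt( 10),sqrt( 10),sqrt( 14 ), sqrt( 14 ),5.77,6,7.05 , 9,9.34,  9*sqrt( 10)]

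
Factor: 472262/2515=2^1 * 5^(-1 )*7^2 * 61^1*79^1 * 503^( - 1 )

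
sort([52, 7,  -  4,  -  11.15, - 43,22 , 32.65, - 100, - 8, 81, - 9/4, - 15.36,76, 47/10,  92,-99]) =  [-100, - 99 , - 43,  -  15.36, - 11.15,  -  8, - 4 ,  -  9/4,47/10,7, 22,32.65,  52, 76, 81,92 ] 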